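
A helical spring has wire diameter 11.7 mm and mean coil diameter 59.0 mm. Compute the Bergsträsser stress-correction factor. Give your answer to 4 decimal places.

1.2912

C = D/d = 59.0/11.7 = 5.0427
K_B = (4C+2)/(4C−3) = 22.171/17.171 = 1.2912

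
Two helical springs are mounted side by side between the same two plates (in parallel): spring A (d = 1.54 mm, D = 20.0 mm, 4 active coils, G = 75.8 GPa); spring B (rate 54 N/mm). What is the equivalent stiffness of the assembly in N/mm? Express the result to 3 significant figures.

k_A = Gd⁴/(8D³N_a) = (75.8×10³)(1.54⁴)/(8·20.0³·4) = 1.6654 N/mm
Parallel: k_eq = 1.6654 + 54 = 55.665 N/mm

55.7 N/mm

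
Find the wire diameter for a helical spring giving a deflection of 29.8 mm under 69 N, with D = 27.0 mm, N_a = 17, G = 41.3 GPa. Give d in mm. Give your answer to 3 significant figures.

3.50 mm

Required rate k = F/δ = 69/29.8 = 2.3154 N/mm
d = (8D³N_a·k / G)^(1/4) = (8·27.0³·17·2.3154 / (41.3×10³))^0.25
  = (150.08)^0.25 = 3.5001 mm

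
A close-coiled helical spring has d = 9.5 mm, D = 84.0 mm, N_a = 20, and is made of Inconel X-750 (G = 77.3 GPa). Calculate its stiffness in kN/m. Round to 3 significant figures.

6.64 kN/m

k = Gd⁴/(8D³N_a) = (77.3×10³ × 9.5⁴) / (8 × 84.0³ × 20)
  = 6.29613e+08 / 9.48326e+07 = 6.6392 N/mm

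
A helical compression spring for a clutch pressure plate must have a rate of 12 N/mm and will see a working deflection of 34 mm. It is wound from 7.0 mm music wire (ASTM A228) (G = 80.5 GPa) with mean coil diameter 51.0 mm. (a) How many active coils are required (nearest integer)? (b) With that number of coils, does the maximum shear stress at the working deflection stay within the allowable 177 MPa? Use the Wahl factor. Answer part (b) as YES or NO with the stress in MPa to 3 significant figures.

N_a = Gd⁴/(8D³k) = (80.5×10³)(7.0⁴)/(8·51.0³·12) = 15.18 → N_a = 15
Actual rate k = Gd⁴/(8D³·15) = 12.142 N/mm
Working load F = kδ = 12.142·34 = 412.83 N
C = 51.0/7.0 = 7.2857; K_W = (4C−1)/(4C−4)+0.615/C = 1.2037
τ_max = K_W·8FD/(πd³) = 1.2037·156.31 = 188.16 MPa
τ_max > 177 MPa → exceeds allowable

(a) 15 coils; (b) NO, τ_max = 188 MPa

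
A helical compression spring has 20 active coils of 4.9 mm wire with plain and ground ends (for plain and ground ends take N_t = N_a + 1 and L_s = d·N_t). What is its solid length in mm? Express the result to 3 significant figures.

plain and ground ends: N_t = N_a + 1 = 20 + 1 = 21
L_s = d·N_t = 4.9 × 21 = 102.9 mm

103 mm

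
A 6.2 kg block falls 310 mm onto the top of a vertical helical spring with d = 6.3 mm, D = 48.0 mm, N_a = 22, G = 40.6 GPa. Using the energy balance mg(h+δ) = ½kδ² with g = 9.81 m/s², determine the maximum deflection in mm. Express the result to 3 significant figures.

127 mm

k = Gd⁴/(8D³N_a) = (40.6×10³)(6.3⁴)/(8·48.0³·22) = 3.2859 N/mm
W = mg = 6.2 × 9.81 = 60.822 N
½kδ² − Wδ − Wh = 0 → δ = (W + √(W² + 2kWh))/k
δ = (60.822 + √(3699.3 + 123909))/3.2859 = (60.822 + 357.22)/3.2859 = 127.22 mm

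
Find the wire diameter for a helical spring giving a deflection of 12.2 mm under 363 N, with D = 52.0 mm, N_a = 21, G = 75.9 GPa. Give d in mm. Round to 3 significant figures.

9.81 mm

Required rate k = F/δ = 363/12.2 = 29.754 N/mm
d = (8D³N_a·k / G)^(1/4) = (8·52.0³·21·29.754 / (75.9×10³))^0.25
  = (9260.3)^0.25 = 9.8097 mm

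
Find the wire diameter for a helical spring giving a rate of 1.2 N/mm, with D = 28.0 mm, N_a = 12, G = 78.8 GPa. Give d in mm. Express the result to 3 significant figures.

2.38 mm

d = (8D³N_a·k / G)^(1/4) = (8·28.0³·12·1.2 / (78.8×10³))^0.25
  = (32.092)^0.25 = 2.3801 mm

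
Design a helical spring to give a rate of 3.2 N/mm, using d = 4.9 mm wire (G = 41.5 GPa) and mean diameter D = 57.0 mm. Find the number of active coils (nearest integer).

N_a = Gd⁴/(8D³k) = (41.5×10³ × 4.9⁴)/(8 × 57.0³ × 3.2)
    = 2.39239e+07 / 4.74094e+06 = 5.046 → 5 coils

5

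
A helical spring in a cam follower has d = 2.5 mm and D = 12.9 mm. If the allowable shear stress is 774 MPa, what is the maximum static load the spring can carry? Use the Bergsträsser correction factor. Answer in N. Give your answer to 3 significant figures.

287 N

C = D/d = 12.9/2.5 = 5.1600
K_B = (4C+2)/(4C−3) = 22.640/17.640 = 1.2834
τ_max = K·8FD/(πd³) → F_max = τ_allow·πd³/(8DK)
F_max = 774·π·2.5³/(8·12.9·1.2834) = 37994/132.45 = 286.85 N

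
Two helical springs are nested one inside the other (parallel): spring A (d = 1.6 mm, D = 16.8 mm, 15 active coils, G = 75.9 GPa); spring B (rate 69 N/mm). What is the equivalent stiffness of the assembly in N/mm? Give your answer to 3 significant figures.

69.9 N/mm

k_A = Gd⁴/(8D³N_a) = (75.9×10³)(1.6⁴)/(8·16.8³·15) = 0.8742 N/mm
Parallel: k_eq = 0.8742 + 69 = 69.874 N/mm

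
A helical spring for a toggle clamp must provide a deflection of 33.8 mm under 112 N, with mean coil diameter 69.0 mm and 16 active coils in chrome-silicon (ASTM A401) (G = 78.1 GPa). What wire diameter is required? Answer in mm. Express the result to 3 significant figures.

6.50 mm

Required rate k = F/δ = 112/33.8 = 3.3136 N/mm
d = (8D³N_a·k / G)^(1/4) = (8·69.0³·16·3.3136 / (78.1×10³))^0.25
  = (1784.1)^0.25 = 6.4991 mm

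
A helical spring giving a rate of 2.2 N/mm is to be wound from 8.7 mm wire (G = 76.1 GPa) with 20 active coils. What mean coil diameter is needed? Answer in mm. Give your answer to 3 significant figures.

107 mm

D = (Gd⁴/(8N_a·k))^(1/3) = (76.1×10³·8.7⁴/(8·20·2.2))^(1/3)
  = (1.23857e+06)^(1/3) = 107.3923 mm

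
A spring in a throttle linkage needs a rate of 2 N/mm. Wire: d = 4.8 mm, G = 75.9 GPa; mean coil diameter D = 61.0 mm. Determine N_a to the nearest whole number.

11

N_a = Gd⁴/(8D³k) = (75.9×10³ × 4.8⁴)/(8 × 61.0³ × 2)
    = 4.02909e+07 / 3.6317e+06 = 11.09 → 11 coils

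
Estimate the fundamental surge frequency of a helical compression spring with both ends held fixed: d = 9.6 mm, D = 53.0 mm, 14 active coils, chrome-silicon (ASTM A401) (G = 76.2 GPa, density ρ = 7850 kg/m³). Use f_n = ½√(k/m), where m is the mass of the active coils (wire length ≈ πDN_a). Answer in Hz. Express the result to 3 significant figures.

85.6 Hz

k = Gd⁴/(8D³N_a) = (76.2×10³)(9.6⁴)/(8·53.0³·14) = 38.815 N/mm = 38815 N/m
Wire length L = πDN_a = π·53.0·14 = 2331.1 mm
m = ρ·(πd²/4)·L = 7850 × 72.382×10⁻⁶ m² × 2.3311 m = 1.3245 kg
f_n = ½√(k/m) = 0.5·√(38815/1.3245) = 0.5·√(29305) = 85.593 Hz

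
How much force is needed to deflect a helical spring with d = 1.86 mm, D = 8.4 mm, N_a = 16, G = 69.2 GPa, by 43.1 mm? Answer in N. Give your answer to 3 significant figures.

k = Gd⁴/(8D³N_a) = (69.2×10³)(1.86⁴)/(8·8.4³·16) = 10.917 N/mm
F = k·δ = 10.917 × 43.1 = 470.53 N

471 N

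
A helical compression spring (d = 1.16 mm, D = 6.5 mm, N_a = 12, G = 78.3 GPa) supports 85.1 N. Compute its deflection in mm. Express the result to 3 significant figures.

15.8 mm

k = Gd⁴/(8D³N_a) = (78.3×10³)(1.16⁴)/(8·6.5³·12) = 5.3775 N/mm
δ = F/k = 85.1 / 5.3775 = 15.825 mm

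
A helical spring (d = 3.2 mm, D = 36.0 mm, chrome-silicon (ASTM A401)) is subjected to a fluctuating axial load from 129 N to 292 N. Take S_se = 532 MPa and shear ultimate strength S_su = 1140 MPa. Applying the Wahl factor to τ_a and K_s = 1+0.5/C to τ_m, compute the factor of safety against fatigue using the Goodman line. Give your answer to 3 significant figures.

C = D/d = 36.0/3.2 = 11.2500; K_W = (4C−1)/(4C−4)+0.615/C = 1.1278; K_s = 1+0.5/C = 1.0444
F_a = (F_max−F_min)/2 = 81.5 N; F_m = (F_max+F_min)/2 = 210.5 N
τ_a = K_W·8F_aD/(πd³) = 1.1278 × 228.01 = 257.16 MPa
τ_m = K_s·8F_mD/(πd³) = 1.0444 × 588.9 = 615.08 MPa
Goodman: 1/n_f = τ_a/S_se + τ_m/S_su = 257.16/532 + 615.08/1140 = 0.48338 + 0.53954 = 1.0229
n_f = 1/1.0229 = 0.9776

0.978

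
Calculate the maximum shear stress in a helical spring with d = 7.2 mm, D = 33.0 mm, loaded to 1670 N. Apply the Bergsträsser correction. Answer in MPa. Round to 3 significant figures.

Spring index C = D/d = 33.0/7.2 = 4.5833
K_B = (4C+2)/(4C−3) = 20.333/15.333 = 1.3261
τ₀ = 8FD/(πd³) = 8·1670·33.0/(π·7.2³) = 440880/1172.6 = 375.99 MPa
τ_max = K·τ₀ = 1.3261 × 375.99 = 498.59 MPa

499 MPa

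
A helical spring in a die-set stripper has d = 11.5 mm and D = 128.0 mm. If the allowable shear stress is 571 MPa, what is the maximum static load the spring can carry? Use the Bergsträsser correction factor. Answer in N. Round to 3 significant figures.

2380 N

C = D/d = 128.0/11.5 = 11.1304
K_B = (4C+2)/(4C−3) = 46.522/41.522 = 1.1204
τ_max = K·8FD/(πd³) → F_max = τ_allow·πd³/(8DK)
F_max = 571·π·11.5³/(8·128.0·1.1204) = 2.7282e+06/1147.3 = 2377.9 N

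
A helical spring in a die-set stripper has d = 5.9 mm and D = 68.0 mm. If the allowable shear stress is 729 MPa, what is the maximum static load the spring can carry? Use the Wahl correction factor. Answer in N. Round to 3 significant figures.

769 N

C = D/d = 68.0/5.9 = 11.5254
K_W = (4C−1)/(4C−4) + 0.615/C = 45.102/42.102 + 0.0534 = 1.1246
τ_max = K·8FD/(πd³) → F_max = τ_allow·πd³/(8DK)
F_max = 729·π·5.9³/(8·68.0·1.1246) = 4.7036e+05/611.79 = 768.83 N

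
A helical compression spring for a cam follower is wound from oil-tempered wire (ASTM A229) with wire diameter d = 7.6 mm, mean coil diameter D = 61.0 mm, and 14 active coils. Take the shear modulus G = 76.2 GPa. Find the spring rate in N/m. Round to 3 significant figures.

k = Gd⁴/(8D³N_a) = (76.2×10³ × 7.6⁴) / (8 × 61.0³ × 14)
  = 2.5422e+08 / 2.54219e+07 = 10 N/mm = 10000 N/m

10000 N/m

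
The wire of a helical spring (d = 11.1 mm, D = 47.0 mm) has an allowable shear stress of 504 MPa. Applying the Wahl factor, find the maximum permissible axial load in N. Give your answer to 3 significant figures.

4180 N

C = D/d = 47.0/11.1 = 4.2342
K_W = (4C−1)/(4C−4) + 0.615/C = 15.937/12.937 + 0.1452 = 1.3771
τ_max = K·8FD/(πd³) → F_max = τ_allow·πd³/(8DK)
F_max = 504·π·11.1³/(8·47.0·1.3771) = 2.1655e+06/517.8 = 4182 N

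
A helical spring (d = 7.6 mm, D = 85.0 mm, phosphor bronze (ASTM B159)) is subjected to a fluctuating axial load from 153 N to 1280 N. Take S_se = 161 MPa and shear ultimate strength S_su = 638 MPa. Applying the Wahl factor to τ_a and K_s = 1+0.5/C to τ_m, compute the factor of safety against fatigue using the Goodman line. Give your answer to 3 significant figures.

0.396

C = D/d = 85.0/7.6 = 11.1842; K_W = (4C−1)/(4C−4)+0.615/C = 1.1286; K_s = 1+0.5/C = 1.0447
F_a = (F_max−F_min)/2 = 563.5 N; F_m = (F_max+F_min)/2 = 716.5 N
τ_a = K_W·8F_aD/(πd³) = 1.1286 × 277.85 = 313.59 MPa
τ_m = K_s·8F_mD/(πd³) = 1.0447 × 353.29 = 369.09 MPa
Goodman: 1/n_f = τ_a/S_se + τ_m/S_su = 313.59/161 + 369.09/638 = 1.94777 + 0.57851 = 2.5263
n_f = 1/2.5263 = 0.3958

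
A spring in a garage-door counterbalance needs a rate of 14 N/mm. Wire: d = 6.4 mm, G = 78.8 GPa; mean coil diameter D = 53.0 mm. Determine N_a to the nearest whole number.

8

N_a = Gd⁴/(8D³k) = (78.8×10³ × 6.4⁴)/(8 × 53.0³ × 14)
    = 1.32204e+08 / 1.66742e+07 = 7.929 → 8 coils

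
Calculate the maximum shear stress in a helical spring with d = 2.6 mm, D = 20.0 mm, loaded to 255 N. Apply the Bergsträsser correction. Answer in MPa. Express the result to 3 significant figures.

872 MPa

Spring index C = D/d = 20.0/2.6 = 7.6923
K_B = (4C+2)/(4C−3) = 32.769/27.769 = 1.1801
τ₀ = 8FD/(πd³) = 8·255·20.0/(π·2.6³) = 40800/55.217 = 738.91 MPa
τ_max = K·τ₀ = 1.1801 × 738.91 = 871.95 MPa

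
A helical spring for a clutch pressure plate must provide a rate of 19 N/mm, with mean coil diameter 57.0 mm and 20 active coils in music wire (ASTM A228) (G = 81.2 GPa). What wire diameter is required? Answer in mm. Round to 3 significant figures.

9.13 mm

d = (8D³N_a·k / G)^(1/4) = (8·57.0³·20·19 / (81.2×10³))^0.25
  = (6933.3)^0.25 = 9.1251 mm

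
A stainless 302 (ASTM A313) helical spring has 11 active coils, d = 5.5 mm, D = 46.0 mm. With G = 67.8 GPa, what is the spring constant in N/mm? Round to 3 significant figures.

k = Gd⁴/(8D³N_a) = (67.8×10³ × 5.5⁴) / (8 × 46.0³ × 11)
  = 6.20412e+07 / 8.56557e+06 = 7.2431 N/mm

7.24 N/mm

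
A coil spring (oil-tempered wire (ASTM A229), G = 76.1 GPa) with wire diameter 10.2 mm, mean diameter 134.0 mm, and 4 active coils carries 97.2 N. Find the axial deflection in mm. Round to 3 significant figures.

9.09 mm

k = Gd⁴/(8D³N_a) = (76.1×10³)(10.2⁴)/(8·134.0³·4) = 10.698 N/mm
δ = F/k = 97.2 / 10.698 = 9.0854 mm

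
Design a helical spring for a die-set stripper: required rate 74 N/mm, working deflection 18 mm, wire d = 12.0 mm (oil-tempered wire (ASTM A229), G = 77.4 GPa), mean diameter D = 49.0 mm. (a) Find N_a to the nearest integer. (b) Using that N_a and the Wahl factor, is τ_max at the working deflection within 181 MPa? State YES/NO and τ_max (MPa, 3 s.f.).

(a) 23 coils; (b) YES, τ_max = 134 MPa

N_a = Gd⁴/(8D³k) = (77.4×10³)(12.0⁴)/(8·49.0³·74) = 23.04 → N_a = 23
Actual rate k = Gd⁴/(8D³·23) = 74.141 N/mm
Working load F = kδ = 74.141·18 = 1334.5 N
C = 49.0/12.0 = 4.0833; K_W = (4C−1)/(4C−4)+0.615/C = 1.3939
τ_max = K_W·8FD/(πd³) = 1.3939·96.366 = 134.32 MPa
τ_max ≤ 181 MPa → acceptable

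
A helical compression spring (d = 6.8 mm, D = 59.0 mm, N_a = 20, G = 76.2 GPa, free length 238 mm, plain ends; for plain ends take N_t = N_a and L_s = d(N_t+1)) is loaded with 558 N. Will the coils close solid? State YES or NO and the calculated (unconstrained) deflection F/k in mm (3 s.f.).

k = Gd⁴/(8D³N_a) = (76.2×10³)(6.8⁴)/(8·59.0³·20) = 4.9581 N/mm
N_t = 20; L_s = 6.8·21 = 142.8 mm; δ_solid = L₀ − L_s = 238 − 142.8 = 95.2 mm
δ = F/k = 558/4.9581 = 112.54 mm
δ ≥ δ_solid → spring goes solid

YES, δ = 113 mm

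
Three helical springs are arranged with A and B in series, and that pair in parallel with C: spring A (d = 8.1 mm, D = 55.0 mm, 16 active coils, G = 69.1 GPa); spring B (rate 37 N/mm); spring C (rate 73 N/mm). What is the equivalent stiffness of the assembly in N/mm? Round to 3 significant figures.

k_A = Gd⁴/(8D³N_a) = (69.1×10³)(8.1⁴)/(8·55.0³·16) = 13.968 N/mm
Springs A,B series: k_AB = 1/(1/13.968+1/37) = 10.14 N/mm; parallel with C: k_eq = 10.14+73 = 83.14 N/mm

83.1 N/mm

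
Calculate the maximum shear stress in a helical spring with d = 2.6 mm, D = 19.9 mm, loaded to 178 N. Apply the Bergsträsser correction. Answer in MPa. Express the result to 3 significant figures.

606 MPa

Spring index C = D/d = 19.9/2.6 = 7.6538
K_B = (4C+2)/(4C−3) = 32.615/27.615 = 1.1811
τ₀ = 8FD/(πd³) = 8·178·19.9/(π·2.6³) = 28337.6/55.217 = 513.21 MPa
τ_max = K·τ₀ = 1.1811 × 513.21 = 606.13 MPa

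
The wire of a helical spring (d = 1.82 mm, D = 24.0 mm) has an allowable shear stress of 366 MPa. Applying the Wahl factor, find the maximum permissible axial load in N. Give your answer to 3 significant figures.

32.6 N

C = D/d = 24.0/1.82 = 13.1868
K_W = (4C−1)/(4C−4) + 0.615/C = 51.747/48.747 + 0.0466 = 1.1082
τ_max = K·8FD/(πd³) → F_max = τ_allow·πd³/(8DK)
F_max = 366·π·1.82³/(8·24.0·1.1082) = 6931.8/212.77 = 32.579 N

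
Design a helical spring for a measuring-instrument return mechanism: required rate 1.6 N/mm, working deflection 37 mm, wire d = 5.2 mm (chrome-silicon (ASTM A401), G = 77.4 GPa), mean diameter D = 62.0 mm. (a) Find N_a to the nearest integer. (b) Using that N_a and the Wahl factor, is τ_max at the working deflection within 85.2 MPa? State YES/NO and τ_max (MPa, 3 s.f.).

N_a = Gd⁴/(8D³k) = (77.4×10³)(5.2⁴)/(8·62.0³·1.6) = 18.55 → N_a = 19
Actual rate k = Gd⁴/(8D³·19) = 1.5622 N/mm
Working load F = kδ = 1.5622·37 = 57.801 N
C = 62.0/5.2 = 11.9231; K_W = (4C−1)/(4C−4)+0.615/C = 1.1202
τ_max = K_W·8FD/(πd³) = 1.1202·64.902 = 72.706 MPa
τ_max ≤ 85.2 MPa → acceptable

(a) 19 coils; (b) YES, τ_max = 72.7 MPa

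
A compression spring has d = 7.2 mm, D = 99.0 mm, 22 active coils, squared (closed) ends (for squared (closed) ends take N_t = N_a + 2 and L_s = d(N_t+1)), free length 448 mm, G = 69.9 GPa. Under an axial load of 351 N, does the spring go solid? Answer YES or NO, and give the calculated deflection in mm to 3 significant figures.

YES, δ = 319 mm

k = Gd⁴/(8D³N_a) = (69.9×10³)(7.2⁴)/(8·99.0³·22) = 1.1 N/mm
N_t = 24; L_s = 7.2·25 = 180 mm; δ_solid = L₀ − L_s = 448 − 180 = 268 mm
δ = F/k = 351/1.1 = 319.09 mm
δ ≥ δ_solid → spring goes solid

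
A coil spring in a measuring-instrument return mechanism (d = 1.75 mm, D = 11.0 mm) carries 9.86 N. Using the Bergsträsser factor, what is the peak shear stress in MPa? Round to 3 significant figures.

63.2 MPa

Spring index C = D/d = 11.0/1.75 = 6.2857
K_B = (4C+2)/(4C−3) = 27.143/22.143 = 1.2258
τ₀ = 8FD/(πd³) = 8·9.86·11.0/(π·1.75³) = 867.68/16.837 = 51.534 MPa
τ_max = K·τ₀ = 1.2258 × 51.534 = 63.171 MPa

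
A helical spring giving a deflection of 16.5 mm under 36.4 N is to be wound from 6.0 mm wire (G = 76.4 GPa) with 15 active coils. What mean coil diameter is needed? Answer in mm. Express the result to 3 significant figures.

72.0 mm

Required rate k = F/δ = 36.4/16.5 = 2.2061 N/mm
D = (Gd⁴/(8N_a·k))^(1/3) = (76.4×10³·6.0⁴/(8·15·2.2061))^(1/3)
  = (374024)^(1/3) = 72.0499 mm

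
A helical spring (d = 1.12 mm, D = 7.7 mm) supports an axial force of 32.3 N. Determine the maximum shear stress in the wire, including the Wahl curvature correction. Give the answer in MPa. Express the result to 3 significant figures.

549 MPa

Spring index C = D/d = 7.7/1.12 = 6.8750
K_W = (4C−1)/(4C−4) + 0.615/C = 26.500/23.500 + 0.0895 = 1.2171
τ₀ = 8FD/(πd³) = 8·32.3·7.7/(π·1.12³) = 1989.68/4.4137 = 450.8 MPa
τ_max = K·τ₀ = 1.2171 × 450.8 = 548.67 MPa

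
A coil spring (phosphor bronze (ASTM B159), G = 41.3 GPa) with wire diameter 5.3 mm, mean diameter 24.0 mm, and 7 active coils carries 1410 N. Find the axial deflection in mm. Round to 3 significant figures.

33.5 mm

k = Gd⁴/(8D³N_a) = (41.3×10³)(5.3⁴)/(8·24.0³·7) = 42.095 N/mm
δ = F/k = 1410 / 42.095 = 33.496 mm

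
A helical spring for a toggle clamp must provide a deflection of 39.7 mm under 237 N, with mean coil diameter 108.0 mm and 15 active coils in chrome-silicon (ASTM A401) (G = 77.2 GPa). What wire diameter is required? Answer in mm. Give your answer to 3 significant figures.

Required rate k = F/δ = 237/39.7 = 5.9698 N/mm
d = (8D³N_a·k / G)^(1/4) = (8·108.0³·15·5.9698 / (77.2×10³))^0.25
  = (11689)^0.25 = 10.3980 mm

10.4 mm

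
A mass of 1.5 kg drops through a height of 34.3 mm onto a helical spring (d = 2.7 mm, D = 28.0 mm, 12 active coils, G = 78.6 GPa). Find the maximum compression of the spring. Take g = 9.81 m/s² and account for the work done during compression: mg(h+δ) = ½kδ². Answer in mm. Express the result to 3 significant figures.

31.2 mm

k = Gd⁴/(8D³N_a) = (78.6×10³)(2.7⁴)/(8·28.0³·12) = 1.9821 N/mm
W = mg = 1.5 × 9.81 = 14.715 N
½kδ² − Wδ − Wh = 0 → δ = (W + √(W² + 2kWh))/k
δ = (14.715 + √(216.53 + 2000.86))/1.9821 = (14.715 + 47.089)/1.9821 = 31.181 mm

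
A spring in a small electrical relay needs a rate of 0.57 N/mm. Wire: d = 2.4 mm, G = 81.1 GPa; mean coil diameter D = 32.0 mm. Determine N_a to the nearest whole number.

N_a = Gd⁴/(8D³k) = (81.1×10³ × 2.4⁴)/(8 × 32.0³ × 0.57)
    = 2.6907e+06 / 149422 = 18.01 → 18 coils

18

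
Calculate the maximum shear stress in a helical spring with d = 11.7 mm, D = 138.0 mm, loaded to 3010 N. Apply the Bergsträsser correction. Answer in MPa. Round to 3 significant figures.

Spring index C = D/d = 138.0/11.7 = 11.7949
K_B = (4C+2)/(4C−3) = 49.179/44.179 = 1.1132
τ₀ = 8FD/(πd³) = 8·3010·138.0/(π·11.7³) = 3.32304e+06/5031.6 = 660.43 MPa
τ_max = K·τ₀ = 1.1132 × 660.43 = 735.18 MPa

735 MPa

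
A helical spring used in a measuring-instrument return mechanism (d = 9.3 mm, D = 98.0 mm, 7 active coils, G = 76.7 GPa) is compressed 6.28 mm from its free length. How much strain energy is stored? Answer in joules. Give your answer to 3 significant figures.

0.215 J

k = Gd⁴/(8D³N_a) = (76.7×10³)(9.3⁴)/(8·98.0³·7) = 10.886 N/mm
U = ½kδ² = 0.5 × 10.886 × 6.28² = 214.66 N·mm = 0.21466 J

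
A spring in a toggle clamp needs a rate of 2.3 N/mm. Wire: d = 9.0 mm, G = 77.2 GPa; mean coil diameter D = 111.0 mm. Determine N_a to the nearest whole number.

20

N_a = Gd⁴/(8D³k) = (77.2×10³ × 9.0⁴)/(8 × 111.0³ × 2.3)
    = 5.06509e+08 / 2.51644e+07 = 20.13 → 20 coils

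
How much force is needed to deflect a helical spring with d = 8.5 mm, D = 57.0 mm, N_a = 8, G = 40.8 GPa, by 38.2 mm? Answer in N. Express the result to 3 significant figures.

686 N

k = Gd⁴/(8D³N_a) = (40.8×10³)(8.5⁴)/(8·57.0³·8) = 17.969 N/mm
F = k·δ = 17.969 × 38.2 = 686.43 N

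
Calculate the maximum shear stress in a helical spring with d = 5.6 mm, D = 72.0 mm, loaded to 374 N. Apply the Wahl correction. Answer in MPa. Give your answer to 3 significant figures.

Spring index C = D/d = 72.0/5.6 = 12.8571
K_W = (4C−1)/(4C−4) + 0.615/C = 50.429/47.429 + 0.0478 = 1.1111
τ₀ = 8FD/(πd³) = 8·374·72.0/(π·5.6³) = 215424/551.71 = 390.46 MPa
τ_max = K·τ₀ = 1.1111 × 390.46 = 433.84 MPa

434 MPa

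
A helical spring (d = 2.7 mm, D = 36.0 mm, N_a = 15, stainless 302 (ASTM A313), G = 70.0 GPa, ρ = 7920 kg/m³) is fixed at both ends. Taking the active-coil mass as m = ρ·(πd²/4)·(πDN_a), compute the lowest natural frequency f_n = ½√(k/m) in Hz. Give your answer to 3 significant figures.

k = Gd⁴/(8D³N_a) = (70.0×10³)(2.7⁴)/(8·36.0³·15) = 0.66445 N/mm = 664.45 N/m
Wire length L = πDN_a = π·36.0·15 = 1696.5 mm
m = ρ·(πd²/4)·L = 7920 × 5.7256×10⁻⁶ m² × 1.6965 m = 0.076928 kg
f_n = ½√(k/m) = 0.5·√(664.45/0.076928) = 0.5·√(8637.3) = 46.469 Hz

46.5 Hz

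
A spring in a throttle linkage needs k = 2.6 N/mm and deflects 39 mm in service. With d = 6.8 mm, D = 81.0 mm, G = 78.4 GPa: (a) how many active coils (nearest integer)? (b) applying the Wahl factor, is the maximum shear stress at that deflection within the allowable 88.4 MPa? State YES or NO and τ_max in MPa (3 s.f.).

N_a = Gd⁴/(8D³k) = (78.4×10³)(6.8⁴)/(8·81.0³·2.6) = 15.16 → N_a = 15
Actual rate k = Gd⁴/(8D³·15) = 2.6285 N/mm
Working load F = kδ = 2.6285·39 = 102.51 N
C = 81.0/6.8 = 11.9118; K_W = (4C−1)/(4C−4)+0.615/C = 1.1204
τ_max = K_W·8FD/(πd³) = 1.1204·67.248 = 75.342 MPa
τ_max ≤ 88.4 MPa → acceptable

(a) 15 coils; (b) YES, τ_max = 75.3 MPa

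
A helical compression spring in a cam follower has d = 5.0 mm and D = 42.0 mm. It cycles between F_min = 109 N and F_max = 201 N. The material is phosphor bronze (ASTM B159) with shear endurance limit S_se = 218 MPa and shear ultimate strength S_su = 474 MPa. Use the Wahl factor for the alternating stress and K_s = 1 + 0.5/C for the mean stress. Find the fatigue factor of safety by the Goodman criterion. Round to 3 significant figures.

1.97

C = D/d = 42.0/5.0 = 8.4000; K_W = (4C−1)/(4C−4)+0.615/C = 1.1746; K_s = 1+0.5/C = 1.0595
F_a = (F_max−F_min)/2 = 46 N; F_m = (F_max+F_min)/2 = 155 N
τ_a = K_W·8F_aD/(πd³) = 1.1746 × 39.358 = 46.229 MPa
τ_m = K_s·8F_mD/(πd³) = 1.0595 × 132.62 = 140.51 MPa
Goodman: 1/n_f = τ_a/S_se + τ_m/S_su = 46.229/218 + 140.51/474 = 0.21206 + 0.29644 = 0.5085
n_f = 1/0.5085 = 1.967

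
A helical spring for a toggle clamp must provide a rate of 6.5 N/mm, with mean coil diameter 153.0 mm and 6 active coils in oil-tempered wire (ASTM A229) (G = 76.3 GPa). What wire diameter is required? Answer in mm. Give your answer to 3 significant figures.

11.0 mm

d = (8D³N_a·k / G)^(1/4) = (8·153.0³·6·6.5 / (76.3×10³))^0.25
  = (14646)^0.25 = 11.0008 mm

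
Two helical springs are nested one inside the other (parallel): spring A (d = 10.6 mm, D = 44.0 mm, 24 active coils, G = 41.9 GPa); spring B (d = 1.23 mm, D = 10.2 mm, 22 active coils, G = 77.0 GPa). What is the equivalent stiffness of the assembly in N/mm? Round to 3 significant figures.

33.3 N/mm

k_A = Gd⁴/(8D³N_a) = (41.9×10³)(10.6⁴)/(8·44.0³·24) = 32.343 N/mm
k_B = Gd⁴/(8D³N_a) = (77.0×10³)(1.23⁴)/(8·10.2³·22) = 0.94362 N/mm
Parallel: k_eq = 32.343 + 0.94362 = 33.286 N/mm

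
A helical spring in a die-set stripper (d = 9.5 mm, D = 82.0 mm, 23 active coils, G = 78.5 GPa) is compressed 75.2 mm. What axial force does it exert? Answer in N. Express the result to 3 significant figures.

474 N

k = Gd⁴/(8D³N_a) = (78.5×10³)(9.5⁴)/(8·82.0³·23) = 6.3024 N/mm
F = k·δ = 6.3024 × 75.2 = 473.94 N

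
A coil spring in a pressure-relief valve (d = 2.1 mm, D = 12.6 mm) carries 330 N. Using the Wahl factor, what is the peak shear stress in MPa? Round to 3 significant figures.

Spring index C = D/d = 12.6/2.1 = 6.0000
K_W = (4C−1)/(4C−4) + 0.615/C = 23.000/20.000 + 0.1025 = 1.2525
τ₀ = 8FD/(πd³) = 8·330·12.6/(π·2.1³) = 33264/29.094 = 1143.3 MPa
τ_max = K·τ₀ = 1.2525 × 1143.3 = 1432 MPa

1430 MPa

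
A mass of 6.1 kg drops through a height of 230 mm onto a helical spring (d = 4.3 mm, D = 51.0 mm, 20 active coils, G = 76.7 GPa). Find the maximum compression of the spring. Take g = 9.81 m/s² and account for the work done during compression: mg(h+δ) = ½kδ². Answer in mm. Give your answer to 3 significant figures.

205 mm

k = Gd⁴/(8D³N_a) = (76.7×10³)(4.3⁴)/(8·51.0³·20) = 1.2355 N/mm
W = mg = 6.1 × 9.81 = 59.841 N
½kδ² − Wδ − Wh = 0 → δ = (W + √(W² + 2kWh))/k
δ = (59.841 + √(3580.9 + 34009.1))/1.2355 = (59.841 + 193.88)/1.2355 = 205.36 mm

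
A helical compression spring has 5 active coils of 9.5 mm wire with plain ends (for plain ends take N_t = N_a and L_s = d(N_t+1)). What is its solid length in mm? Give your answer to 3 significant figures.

57.0 mm

plain ends: N_t = N_a = 5
L_s = d·(N_t+1) = 9.5 × 6 = 57 mm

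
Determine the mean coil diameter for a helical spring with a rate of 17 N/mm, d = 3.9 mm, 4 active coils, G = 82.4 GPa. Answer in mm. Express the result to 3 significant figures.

D = (Gd⁴/(8N_a·k))^(1/3) = (82.4×10³·3.9⁴/(8·4·17))^(1/3)
  = (35041.8)^(1/3) = 32.7237 mm

32.7 mm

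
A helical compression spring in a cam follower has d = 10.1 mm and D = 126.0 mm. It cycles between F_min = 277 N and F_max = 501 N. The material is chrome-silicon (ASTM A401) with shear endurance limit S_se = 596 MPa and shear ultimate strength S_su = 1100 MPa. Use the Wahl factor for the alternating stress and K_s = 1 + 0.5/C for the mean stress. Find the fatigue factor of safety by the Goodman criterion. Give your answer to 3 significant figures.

5.56

C = D/d = 126.0/10.1 = 12.4752; K_W = (4C−1)/(4C−4)+0.615/C = 1.1147; K_s = 1+0.5/C = 1.0401
F_a = (F_max−F_min)/2 = 112 N; F_m = (F_max+F_min)/2 = 389 N
τ_a = K_W·8F_aD/(πd³) = 1.1147 × 34.879 = 38.878 MPa
τ_m = K_s·8F_mD/(πd³) = 1.0401 × 121.14 = 126 MPa
Goodman: 1/n_f = τ_a/S_se + τ_m/S_su = 38.878/596 + 126/1100 = 0.06523 + 0.11454 = 0.17978
n_f = 1/0.17978 = 5.563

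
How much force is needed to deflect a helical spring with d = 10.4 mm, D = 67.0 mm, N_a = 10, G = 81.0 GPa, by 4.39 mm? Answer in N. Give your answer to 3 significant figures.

k = Gd⁴/(8D³N_a) = (81.0×10³)(10.4⁴)/(8·67.0³·10) = 39.383 N/mm
F = k·δ = 39.383 × 4.39 = 172.89 N

173 N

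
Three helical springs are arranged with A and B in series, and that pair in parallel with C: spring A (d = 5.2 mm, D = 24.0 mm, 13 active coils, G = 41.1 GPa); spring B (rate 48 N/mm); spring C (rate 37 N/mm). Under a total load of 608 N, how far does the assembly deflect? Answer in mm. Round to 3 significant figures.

k_A = Gd⁴/(8D³N_a) = (41.1×10³)(5.2⁴)/(8·24.0³·13) = 20.902 N/mm
Springs A,B series: k_AB = 1/(1/20.902+1/48) = 14.561 N/mm; parallel with C: k_eq = 14.561+37 = 51.561 N/mm
δ = F/k_eq = 608/51.561 = 11.792 mm

11.8 mm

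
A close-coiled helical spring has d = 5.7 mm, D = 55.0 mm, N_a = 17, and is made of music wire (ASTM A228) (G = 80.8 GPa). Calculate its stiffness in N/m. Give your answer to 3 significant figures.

k = Gd⁴/(8D³N_a) = (80.8×10³ × 5.7⁴) / (8 × 55.0³ × 17)
  = 8.52925e+07 / 2.2627e+07 = 3.7695 N/mm = 3769.5 N/m

3770 N/m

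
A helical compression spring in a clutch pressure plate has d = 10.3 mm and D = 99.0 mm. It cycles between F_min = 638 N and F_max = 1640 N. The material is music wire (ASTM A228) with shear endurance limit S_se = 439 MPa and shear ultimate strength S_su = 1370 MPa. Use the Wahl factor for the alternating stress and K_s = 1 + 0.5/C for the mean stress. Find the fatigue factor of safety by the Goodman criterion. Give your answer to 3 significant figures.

C = D/d = 99.0/10.3 = 9.6117; K_W = (4C−1)/(4C−4)+0.615/C = 1.1511; K_s = 1+0.5/C = 1.0520
F_a = (F_max−F_min)/2 = 501 N; F_m = (F_max+F_min)/2 = 1139 N
τ_a = K_W·8F_aD/(πd³) = 1.1511 × 115.58 = 133.05 MPa
τ_m = K_s·8F_mD/(πd³) = 1.0520 × 262.78 = 276.45 MPa
Goodman: 1/n_f = τ_a/S_se + τ_m/S_su = 133.05/439 + 276.45/1370 = 0.30307 + 0.20179 = 0.50485
n_f = 1/0.50485 = 1.981

1.98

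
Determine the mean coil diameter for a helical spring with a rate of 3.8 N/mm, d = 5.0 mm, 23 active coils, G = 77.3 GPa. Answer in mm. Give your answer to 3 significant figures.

D = (Gd⁴/(8N_a·k))^(1/3) = (77.3×10³·5.0⁴/(8·23·3.8))^(1/3)
  = (69096.8)^(1/3) = 41.0348 mm

41.0 mm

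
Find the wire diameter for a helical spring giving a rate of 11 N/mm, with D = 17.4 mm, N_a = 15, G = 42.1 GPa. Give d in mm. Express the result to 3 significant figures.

d = (8D³N_a·k / G)^(1/4) = (8·17.4³·15·11 / (42.1×10³))^0.25
  = (165.17)^0.25 = 3.5850 mm

3.58 mm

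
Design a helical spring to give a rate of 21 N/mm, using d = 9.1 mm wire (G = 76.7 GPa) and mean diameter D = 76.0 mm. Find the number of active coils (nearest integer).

N_a = Gd⁴/(8D³k) = (76.7×10³ × 9.1⁴)/(8 × 76.0³ × 21)
    = 5.2597e+08 / 7.3748e+07 = 7.132 → 7 coils

7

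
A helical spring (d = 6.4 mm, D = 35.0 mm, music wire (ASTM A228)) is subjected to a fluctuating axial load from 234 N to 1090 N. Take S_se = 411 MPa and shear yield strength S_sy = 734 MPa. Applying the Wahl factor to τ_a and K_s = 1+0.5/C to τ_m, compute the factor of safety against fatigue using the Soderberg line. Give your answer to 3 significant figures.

C = D/d = 35.0/6.4 = 5.4688; K_W = (4C−1)/(4C−4)+0.615/C = 1.2803; K_s = 1+0.5/C = 1.0914
F_a = (F_max−F_min)/2 = 428 N; F_m = (F_max+F_min)/2 = 662 N
τ_a = K_W·8F_aD/(πd³) = 1.2803 × 145.52 = 186.3 MPa
τ_m = K_s·8F_mD/(πd³) = 1.0914 × 225.07 = 245.65 MPa
Soderberg: 1/n_f = τ_a/S_se + τ_m/S_sy = 186.3/411 + 245.65/734 = 0.45329 + 0.33468 = 0.78797
n_f = 1/0.78797 = 1.269

1.27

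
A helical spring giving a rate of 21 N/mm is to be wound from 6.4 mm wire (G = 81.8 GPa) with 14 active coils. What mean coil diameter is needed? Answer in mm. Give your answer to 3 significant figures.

D = (Gd⁴/(8N_a·k))^(1/3) = (81.8×10³·6.4⁴/(8·14·21))^(1/3)
  = (58349.3)^(1/3) = 38.7863 mm

38.8 mm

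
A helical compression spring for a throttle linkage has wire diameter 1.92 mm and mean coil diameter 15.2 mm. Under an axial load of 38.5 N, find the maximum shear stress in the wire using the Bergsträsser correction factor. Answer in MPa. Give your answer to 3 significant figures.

247 MPa

Spring index C = D/d = 15.2/1.92 = 7.9167
K_B = (4C+2)/(4C−3) = 33.667/28.667 = 1.1744
τ₀ = 8FD/(πd³) = 8·38.5·15.2/(π·1.92³) = 4681.6/22.236 = 210.54 MPa
τ_max = K·τ₀ = 1.1744 × 210.54 = 247.27 MPa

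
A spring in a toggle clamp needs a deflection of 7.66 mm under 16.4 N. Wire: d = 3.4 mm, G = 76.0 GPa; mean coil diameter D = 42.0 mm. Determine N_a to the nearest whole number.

8

Required rate k = F/δ = 16.4/7.66 = 2.141 N/mm
N_a = Gd⁴/(8D³k) = (76.0×10³ × 3.4⁴)/(8 × 42.0³ × 2.141)
    = 1.01562e+07 / 1.26897e+06 = 8.003 → 8 coils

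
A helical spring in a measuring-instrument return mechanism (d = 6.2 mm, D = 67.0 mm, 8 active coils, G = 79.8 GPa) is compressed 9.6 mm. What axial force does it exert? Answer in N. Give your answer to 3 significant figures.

k = Gd⁴/(8D³N_a) = (79.8×10³)(6.2⁴)/(8·67.0³·8) = 6.1258 N/mm
F = k·δ = 6.1258 × 9.6 = 58.808 N

58.8 N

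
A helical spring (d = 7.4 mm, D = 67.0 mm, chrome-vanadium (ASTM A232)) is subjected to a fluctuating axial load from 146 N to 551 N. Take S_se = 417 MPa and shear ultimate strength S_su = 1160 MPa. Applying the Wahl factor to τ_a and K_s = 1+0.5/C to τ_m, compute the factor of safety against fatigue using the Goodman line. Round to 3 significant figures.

C = D/d = 67.0/7.4 = 9.0541; K_W = (4C−1)/(4C−4)+0.615/C = 1.1610; K_s = 1+0.5/C = 1.0552
F_a = (F_max−F_min)/2 = 202.5 N; F_m = (F_max+F_min)/2 = 348.5 N
τ_a = K_W·8F_aD/(πd³) = 1.1610 × 85.26 = 98.991 MPa
τ_m = K_s·8F_mD/(πd³) = 1.0552 × 146.73 = 154.83 MPa
Goodman: 1/n_f = τ_a/S_se + τ_m/S_su = 98.991/417 + 154.83/1160 = 0.23739 + 0.13348 = 0.37087
n_f = 1/0.37087 = 2.696

2.70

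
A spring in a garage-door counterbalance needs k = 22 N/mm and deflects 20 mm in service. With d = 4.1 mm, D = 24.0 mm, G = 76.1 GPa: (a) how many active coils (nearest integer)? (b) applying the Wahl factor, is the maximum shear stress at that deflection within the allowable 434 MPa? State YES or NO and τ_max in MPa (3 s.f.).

(a) 9 coils; (b) NO, τ_max = 483 MPa

N_a = Gd⁴/(8D³k) = (76.1×10³)(4.1⁴)/(8·24.0³·22) = 8.838 → N_a = 9
Actual rate k = Gd⁴/(8D³·9) = 21.605 N/mm
Working load F = kδ = 21.605·20 = 432.1 N
C = 24.0/4.1 = 5.8537; K_W = (4C−1)/(4C−4)+0.615/C = 1.2596
τ_max = K_W·8FD/(πd³) = 1.2596·383.16 = 482.63 MPa
τ_max > 434 MPa → exceeds allowable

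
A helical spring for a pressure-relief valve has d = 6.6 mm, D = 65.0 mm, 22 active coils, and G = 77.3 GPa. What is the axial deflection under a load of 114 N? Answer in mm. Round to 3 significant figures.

37.6 mm

k = Gd⁴/(8D³N_a) = (77.3×10³)(6.6⁴)/(8·65.0³·22) = 3.0346 N/mm
δ = F/k = 114 / 3.0346 = 37.567 mm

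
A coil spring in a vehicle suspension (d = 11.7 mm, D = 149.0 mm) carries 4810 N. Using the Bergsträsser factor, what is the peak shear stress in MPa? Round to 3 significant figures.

1260 MPa

Spring index C = D/d = 149.0/11.7 = 12.7350
K_B = (4C+2)/(4C−3) = 52.940/47.940 = 1.1043
τ₀ = 8FD/(πd³) = 8·4810·149.0/(π·11.7³) = 5.73352e+06/5031.6 = 1139.5 MPa
τ_max = K·τ₀ = 1.1043 × 1139.5 = 1258.3 MPa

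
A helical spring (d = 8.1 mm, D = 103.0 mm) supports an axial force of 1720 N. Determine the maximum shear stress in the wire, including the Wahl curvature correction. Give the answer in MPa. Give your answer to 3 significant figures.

Spring index C = D/d = 103.0/8.1 = 12.7160
K_W = (4C−1)/(4C−4) + 0.615/C = 49.864/46.864 + 0.0484 = 1.1124
τ₀ = 8FD/(πd³) = 8·1720·103.0/(π·8.1³) = 1.41728e+06/1669.6 = 848.89 MPa
τ_max = K·τ₀ = 1.1124 × 848.89 = 944.29 MPa

944 MPa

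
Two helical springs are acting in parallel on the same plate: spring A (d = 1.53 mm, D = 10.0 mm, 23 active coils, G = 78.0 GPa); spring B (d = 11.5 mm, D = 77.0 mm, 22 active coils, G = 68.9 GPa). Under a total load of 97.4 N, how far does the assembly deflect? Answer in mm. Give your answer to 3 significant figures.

5.62 mm

k_A = Gd⁴/(8D³N_a) = (78.0×10³)(1.53⁴)/(8·10.0³·23) = 2.323 N/mm
k_B = Gd⁴/(8D³N_a) = (68.9×10³)(11.5⁴)/(8·77.0³·22) = 14.998 N/mm
Parallel: k_eq = 2.323 + 14.998 = 17.321 N/mm
δ = F/k_eq = 97.4/17.321 = 5.6233 mm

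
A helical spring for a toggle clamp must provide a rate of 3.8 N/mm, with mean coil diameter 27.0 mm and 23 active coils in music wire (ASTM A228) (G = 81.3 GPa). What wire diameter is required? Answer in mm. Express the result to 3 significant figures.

3.61 mm

d = (8D³N_a·k / G)^(1/4) = (8·27.0³·23·3.8 / (81.3×10³))^0.25
  = (169.28)^0.25 = 3.6070 mm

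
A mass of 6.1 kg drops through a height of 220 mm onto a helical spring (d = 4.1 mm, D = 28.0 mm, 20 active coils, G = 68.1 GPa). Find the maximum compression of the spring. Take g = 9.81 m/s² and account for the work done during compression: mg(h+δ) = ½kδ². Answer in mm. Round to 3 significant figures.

k = Gd⁴/(8D³N_a) = (68.1×10³)(4.1⁴)/(8·28.0³·20) = 5.4788 N/mm
W = mg = 6.1 × 9.81 = 59.841 N
½kδ² − Wδ − Wh = 0 → δ = (W + √(W² + 2kWh))/k
δ = (59.841 + √(3580.9 + 144258))/5.4788 = (59.841 + 384.5)/5.4788 = 81.101 mm

81.1 mm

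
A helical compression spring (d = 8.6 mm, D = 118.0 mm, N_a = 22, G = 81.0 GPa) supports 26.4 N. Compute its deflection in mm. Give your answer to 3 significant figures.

17.2 mm

k = Gd⁴/(8D³N_a) = (81.0×10³)(8.6⁴)/(8·118.0³·22) = 1.5322 N/mm
δ = F/k = 26.4 / 1.5322 = 17.23 mm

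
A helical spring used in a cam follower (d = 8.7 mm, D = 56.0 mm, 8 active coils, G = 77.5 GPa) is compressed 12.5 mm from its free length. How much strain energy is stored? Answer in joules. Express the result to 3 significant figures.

3.09 J

k = Gd⁴/(8D³N_a) = (77.5×10³)(8.7⁴)/(8·56.0³·8) = 39.503 N/mm
U = ½kδ² = 0.5 × 39.503 × 12.5² = 3086.2 N·mm = 3.0862 J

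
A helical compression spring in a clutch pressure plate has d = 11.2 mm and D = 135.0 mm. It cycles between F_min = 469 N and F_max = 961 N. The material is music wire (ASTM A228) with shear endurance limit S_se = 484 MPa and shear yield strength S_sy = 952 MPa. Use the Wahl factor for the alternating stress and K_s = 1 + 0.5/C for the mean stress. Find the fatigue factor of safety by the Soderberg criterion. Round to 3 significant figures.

3.03

C = D/d = 135.0/11.2 = 12.0536; K_W = (4C−1)/(4C−4)+0.615/C = 1.1189; K_s = 1+0.5/C = 1.0415
F_a = (F_max−F_min)/2 = 246 N; F_m = (F_max+F_min)/2 = 715 N
τ_a = K_W·8F_aD/(πd³) = 1.1189 × 60.194 = 67.35 MPa
τ_m = K_s·8F_mD/(πd³) = 1.0415 × 174.95 = 182.21 MPa
Soderberg: 1/n_f = τ_a/S_se + τ_m/S_sy = 67.35/484 + 182.21/952 = 0.13915 + 0.19140 = 0.33055
n_f = 1/0.33055 = 3.025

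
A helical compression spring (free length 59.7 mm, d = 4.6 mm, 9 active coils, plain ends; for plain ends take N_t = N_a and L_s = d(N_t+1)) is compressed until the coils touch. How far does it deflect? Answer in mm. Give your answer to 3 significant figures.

13.7 mm

N_t = 9; L_s = 4.6·10 = 46 mm
δ_solid = L₀ − L_s = 59.7 − 46 = 13.7 mm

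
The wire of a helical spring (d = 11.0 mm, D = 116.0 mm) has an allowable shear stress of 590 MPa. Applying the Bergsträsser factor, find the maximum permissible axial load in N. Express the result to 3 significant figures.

C = D/d = 116.0/11.0 = 10.5455
K_B = (4C+2)/(4C−3) = 44.182/39.182 = 1.1276
τ_max = K·8FD/(πd³) → F_max = τ_allow·πd³/(8DK)
F_max = 590·π·11.0³/(8·116.0·1.1276) = 2.4671e+06/1046.4 = 2357.6 N

2360 N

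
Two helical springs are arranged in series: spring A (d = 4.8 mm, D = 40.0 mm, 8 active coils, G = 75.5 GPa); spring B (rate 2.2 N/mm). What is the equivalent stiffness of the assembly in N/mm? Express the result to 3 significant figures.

k_A = Gd⁴/(8D³N_a) = (75.5×10³)(4.8⁴)/(8·40.0³·8) = 9.7848 N/mm
Series: 1/k_eq = 1/9.7848 + 1/2.2 = 0.55674; k_eq = 1.7962 N/mm

1.80 N/mm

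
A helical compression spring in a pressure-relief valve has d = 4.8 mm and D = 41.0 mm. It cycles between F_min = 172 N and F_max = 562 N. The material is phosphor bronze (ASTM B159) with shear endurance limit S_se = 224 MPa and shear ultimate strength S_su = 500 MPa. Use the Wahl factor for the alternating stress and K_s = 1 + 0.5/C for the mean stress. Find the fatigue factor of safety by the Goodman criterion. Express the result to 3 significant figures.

C = D/d = 41.0/4.8 = 8.5417; K_W = (4C−1)/(4C−4)+0.615/C = 1.1714; K_s = 1+0.5/C = 1.0585
F_a = (F_max−F_min)/2 = 195 N; F_m = (F_max+F_min)/2 = 367 N
τ_a = K_W·8F_aD/(πd³) = 1.1714 × 184.09 = 215.65 MPa
τ_m = K_s·8F_mD/(πd³) = 1.0585 × 346.47 = 366.75 MPa
Goodman: 1/n_f = τ_a/S_se + τ_m/S_su = 215.65/224 + 366.75/500 = 0.96274 + 0.73350 = 1.6962
n_f = 1/1.6962 = 0.5895

0.590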